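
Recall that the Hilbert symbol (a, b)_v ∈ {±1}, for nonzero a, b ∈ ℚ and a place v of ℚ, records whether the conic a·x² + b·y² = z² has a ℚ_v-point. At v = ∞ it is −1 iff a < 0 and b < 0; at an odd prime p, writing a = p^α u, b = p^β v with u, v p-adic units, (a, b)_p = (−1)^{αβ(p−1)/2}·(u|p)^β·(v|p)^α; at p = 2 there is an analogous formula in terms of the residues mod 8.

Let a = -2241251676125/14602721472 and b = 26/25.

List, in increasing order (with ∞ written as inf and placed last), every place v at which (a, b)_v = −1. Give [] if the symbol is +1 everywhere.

[3, 13]

(a, b) ≡ (-15, 26) mod (ℚ^×)²; places V = {2, 3, 5, 7, 11, 13, 17, 19, 37, 47, ∞}.
(a,b)_17: α=-2, u≡2; β=0, v≡16 (mod 17); (2|17)=+1, (16|17)=+1; sign (−1)^0·+1^0·+1^-2 = +1.
(a,b)_37: α=2, u≡5; β=0, v≡4 (mod 37); (5|37)=-1, (4|37)=+1; sign (−1)^0·-1^0·+1^2 = +1.
(a,b)_13: α=0, u≡6; β=1, v≡11 (mod 13); (6|13)=-1, (11|13)=-1; sign (−1)^0·-1^1·-1^0 = -1.
(a,b)_7: α=2, u≡6; β=0, v≡3 (mod 7); (6|7)=-1, (3|7)=-1; sign (−1)^0·-1^0·-1^2 = +1.
(a,b)_3: α=-7, u≡1; β=0, v≡2 (mod 3); (1|3)=+1, (2|3)=-1; sign (−1)^0·+1^0·-1^-7 = -1.
(a,b)_2: α=-6, β=1; u≡1, v≡5 (mod 8); ε(u)ε(v)=0·0, αω(v)=-6·1, βω(u)=1·0; sum ≡ 0  ⇒  +1.
(a,b)_5: α=3, u≡3; β=-2, v≡1 (mod 5); (3|5)=-1, (1|5)=+1; sign (−1)^0·-1^-2·+1^3 = +1.
(a,b)_∞: sgn(-15)=−, sgn(26)=+, so +1.
(a,b)_47: α=2, u≡25; β=0, v≡33 (mod 47); (25|47)=+1, (33|47)=-1; sign (−1)^0·+1^0·-1^2 = +1.
(a,b)_11: α=2, u≡10; β=0, v≡5 (mod 11); (10|11)=-1, (5|11)=+1; sign (−1)^0·-1^0·+1^2 = +1.
(a,b)_19: α=-2, u≡17; β=0, v≡17 (mod 19); (17|19)=+1, (17|19)=+1; sign (−1)^0·+1^0·+1^-2 = +1.
|Ram(-15, 26)| = 2, even; anisotropic at {3, 13}.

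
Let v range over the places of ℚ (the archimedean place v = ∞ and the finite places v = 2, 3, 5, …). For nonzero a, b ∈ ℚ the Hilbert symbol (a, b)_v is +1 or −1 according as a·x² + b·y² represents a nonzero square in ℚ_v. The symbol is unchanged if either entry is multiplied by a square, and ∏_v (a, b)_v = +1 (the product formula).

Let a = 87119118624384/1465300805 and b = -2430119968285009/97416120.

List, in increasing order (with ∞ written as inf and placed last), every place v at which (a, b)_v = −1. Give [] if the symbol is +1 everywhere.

(a, b) ≡ (770, -30) mod (ℚ^×)²; places V = {2, 3, 5, 7, 11, 13, 17, 19, 37, 53, ∞}.
(a,b)_17: α=-2, u≡12; β=-2, v≡13 (mod 17); (12|17)=-1, (13|17)=+1; sign (−1)^0·-1^-2·+1^-2 = +1.
(a,b)_11: α=5, u≡3; β=8, v≡1 (mod 11); (3|11)=+1, (1|11)=+1; sign (−1)^0·+1^8·+1^5 = +1.
(a,b)_19: α=-2, u≡10; β=0, v≡10 (mod 19); (10|19)=-1, (10|19)=-1; sign (−1)^0·-1^0·-1^-2 = +1.
(a,b)_2: α=7, β=-3; u≡1, v≡1 (mod 8); ε(u)ε(v)=0·0, αω(v)=7·0, βω(u)=-3·0; sum ≡ 0  ⇒  +1.
(a,b)_7: α=3, u≡6; β=2, v≡5 (mod 7); (6|7)=-1, (5|7)=-1; sign (−1)^0·-1^2·-1^3 = -1.
(a,b)_53: α=-2, u≡42; β=-2, v≡12 (mod 53); (42|53)=+1, (12|53)=-1; sign (−1)^0·+1^-2·-1^-2 = +1.
(a,b)_∞: sgn(770)=+, sgn(-30)=−, so +1.
(a,b)_37: α=2, u≡25; β=2, v≡36 (mod 37); (25|37)=+1, (36|37)=+1; sign (−1)^0·+1^2·+1^2 = +1.
(a,b)_5: α=-1, u≡4; β=-1, v≡4 (mod 5); (4|5)=+1, (4|5)=+1; sign (−1)^0·+1^-1·+1^-1 = +1.
(a,b)_13: α=0, u≡4; β=2, v≡12 (mod 13); (4|13)=+1, (12|13)=+1; sign (−1)^0·+1^2·+1^0 = +1.
(a,b)_3: α=2, u≡2; β=-1, v≡2 (mod 3); (2|3)=-1, (2|3)=-1; sign (−1)^0·-1^-1·-1^2 = -1.
|Ram(770, -30)| = 2, even; anisotropic at {3, 7}.

[3, 7]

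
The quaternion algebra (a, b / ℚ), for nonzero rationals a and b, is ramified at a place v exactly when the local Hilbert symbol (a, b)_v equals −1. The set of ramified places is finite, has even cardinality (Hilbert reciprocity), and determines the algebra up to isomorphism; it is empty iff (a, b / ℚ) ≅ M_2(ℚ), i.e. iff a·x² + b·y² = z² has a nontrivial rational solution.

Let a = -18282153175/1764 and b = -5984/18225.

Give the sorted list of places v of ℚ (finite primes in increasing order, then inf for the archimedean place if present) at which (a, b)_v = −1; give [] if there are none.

Mod squares: a ≡ -6043687, b ≡ -374. Check v ∈ {∞, 2, 3, 5, 7, 11, 13, 17, 23, 29, 41}.
v=7: a=7^-2·(≡1), b=7^0·(≡2) mod 7; (1|7)=+1, (2|7)=+1; (−1)^{-2·0·3}·(+1)^0·(+1)^-2 = +1.
v=17: a=17^1·(≡11), b=17^1·(≡5) mod 17; (11|17)=-1, (5|17)=-1; (−1)^{1·1·8}·(-1)^1·(-1)^1 = +1.
v=3: a=3^-2·(≡2), b=3^-6·(≡1) mod 3; (2|3)=-1, (1|3)=+1; (−1)^{-2·-6·1}·(-1)^-6·(+1)^-2 = +1.
v=13: a=13^1·(≡7), b=13^0·(≡4) mod 13; (7|13)=-1, (4|13)=+1; (−1)^{1·0·6}·(-1)^0·(+1)^1 = +1.
v=∞: -6043687 < 0 and -374 < 0  ⇒  (a,b)_∞ = -1.
v=11: a=11^2·(≡2), b=11^1·(≡8) mod 11; (2|11)=-1, (8|11)=-1; (−1)^{2·1·5}·(-1)^1·(-1)^2 = -1.
v=23: a=23^1·(≡16), b=23^0·(≡20) mod 23; (16|23)=+1, (20|23)=-1; (−1)^{1·0·11}·(+1)^0·(-1)^1 = -1.
v=5: a=5^2·(≡2), b=5^-2·(≡4) mod 5; (2|5)=-1, (4|5)=+1; (−1)^{2·-2·2}·(-1)^-2·(+1)^2 = +1.
v=41: a=41^1·(≡26), b=41^0·(≡4) mod 41; (26|41)=-1, (4|41)=+1; (−1)^{1·0·20}·(-1)^0·(+1)^1 = +1.
v=29: a=29^1·(≡22), b=29^0·(≡26) mod 29; (22|29)=+1, (26|29)=-1; (−1)^{1·0·14}·(+1)^0·(-1)^1 = -1.
v=2: v_2(a)=-2, v_2(b)=5; units ≡ 1, 5 (mod 8); ε·ε+αω+βω = 0·0+-2·1+5·0 ≡ 0  ⇒  (a,b)_2 = +1.
|Ram(-6043687, -374)| = 4, even; anisotropic at {11, 23, 29, ∞}.

[11, 23, 29, inf]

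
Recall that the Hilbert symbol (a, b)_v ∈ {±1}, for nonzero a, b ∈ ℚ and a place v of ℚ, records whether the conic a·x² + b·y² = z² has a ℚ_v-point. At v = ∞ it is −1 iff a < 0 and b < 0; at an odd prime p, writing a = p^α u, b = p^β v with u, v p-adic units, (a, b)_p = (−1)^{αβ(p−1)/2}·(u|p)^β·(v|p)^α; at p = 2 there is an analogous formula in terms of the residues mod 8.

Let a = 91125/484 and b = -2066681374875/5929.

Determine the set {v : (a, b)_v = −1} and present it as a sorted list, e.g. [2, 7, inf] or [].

[13, 37]

(a, b) ≡ (5, -74555) mod (ℚ^×)²; places V = {2, 3, 5, 7, 11, 13, 31, 37, ∞}.
(a,b)_3: α=6, u≡2; β=8, v≡1 (mod 3); (2|3)=-1, (1|3)=+1; sign (−1)^0·-1^8·+1^6 = +1.
(a,b)_13: α=0, u≡7; β=3, v≡5 (mod 13); (7|13)=-1, (5|13)=-1; sign (−1)^0·-1^3·-1^0 = -1.
(a,b)_7: α=0, u≡6; β=-2, v≡1 (mod 7); (6|7)=-1, (1|7)=+1; sign (−1)^0·-1^-2·+1^0 = +1.
(a,b)_2: α=-2, β=0; u≡5, v≡5 (mod 8); ε(u)ε(v)=0·0, αω(v)=-2·1, βω(u)=0·1; sum ≡ 0  ⇒  +1.
(a,b)_37: α=0, u≡35; β=1, v≡14 (mod 37); (35|37)=-1, (14|37)=-1; sign (−1)^0·-1^1·-1^0 = -1.
(a,b)_5: α=3, u≡1; β=3, v≡4 (mod 5); (1|5)=+1, (4|5)=+1; sign (−1)^0·+1^3·+1^3 = +1.
(a,b)_31: α=0, u≡9; β=1, v≡29 (mod 31); (9|31)=+1, (29|31)=-1; sign (−1)^0·+1^1·-1^0 = +1.
(a,b)_11: α=-2, u≡3; β=-2, v≡3 (mod 11); (3|11)=+1, (3|11)=+1; sign (−1)^0·+1^-2·+1^-2 = +1.
(a,b)_∞: sgn(5)=+, sgn(-74555)=−, so +1.
|Ram(5, -74555)| = 2, even; anisotropic at {13, 37}.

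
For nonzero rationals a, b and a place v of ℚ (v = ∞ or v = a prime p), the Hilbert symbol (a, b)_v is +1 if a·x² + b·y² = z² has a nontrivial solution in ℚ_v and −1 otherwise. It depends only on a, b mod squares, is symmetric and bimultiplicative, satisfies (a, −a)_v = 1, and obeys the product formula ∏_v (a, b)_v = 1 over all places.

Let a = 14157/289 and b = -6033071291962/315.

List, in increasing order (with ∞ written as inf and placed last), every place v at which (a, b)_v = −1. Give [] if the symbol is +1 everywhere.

[2, 5, 7, 13]

Mod squares: a ≡ 13, b ≡ -15470. Check v ∈ {∞, 2, 3, 5, 7, 11, 13, 17, 19, 43}.
v=17: a=17^-2·(≡13), b=17^1·(≡2) mod 17; (13|17)=+1, (2|17)=+1; (−1)^{-2·1·8}·(+1)^1·(+1)^-2 = +1.
v=19: a=19^0·(≡10), b=19^2·(≡14) mod 19; (10|19)=-1, (14|19)=-1; (−1)^{0·2·9}·(-1)^2·(-1)^0 = +1.
v=2: v_2(a)=0, v_2(b)=1; units ≡ 5, 1 (mod 8); ε·ε+αω+βω = 0·0+0·0+1·1 ≡ 1  ⇒  (a,b)_2 = -1.
v=5: a=5^0·(≡3), b=5^-1·(≡1) mod 5; (3|5)=-1, (1|5)=+1; (−1)^{0·-1·2}·(-1)^-1·(+1)^0 = -1.
v=43: a=43^0·(≡35), b=43^2·(≡25) mod 43; (35|43)=+1, (25|43)=+1; (−1)^{0·2·21}·(+1)^2·(+1)^0 = +1.
v=13: a=13^1·(≡12), b=13^3·(≡5) mod 13; (12|13)=+1, (5|13)=-1; (−1)^{1·3·6}·(+1)^3·(-1)^1 = -1.
v=∞: 13 > 0 and -15470 < 0  ⇒  (a,b)_∞ = +1.
v=11: a=11^2·(≡6), b=11^2·(≡7) mod 11; (6|11)=-1, (7|11)=-1; (−1)^{2·2·5}·(-1)^2·(-1)^2 = +1.
v=3: a=3^2·(≡1), b=3^-2·(≡1) mod 3; (1|3)=+1, (1|3)=+1; (−1)^{2·-2·1}·(+1)^-2·(+1)^2 = +1.
v=7: a=7^0·(≡5), b=7^-1·(≡2) mod 7; (5|7)=-1, (2|7)=+1; (−1)^{0·-1·3}·(-1)^-1·(+1)^0 = -1.
(13, -15470 / ℚ) ramifies at {2, 5, 7, 13}: a division algebra.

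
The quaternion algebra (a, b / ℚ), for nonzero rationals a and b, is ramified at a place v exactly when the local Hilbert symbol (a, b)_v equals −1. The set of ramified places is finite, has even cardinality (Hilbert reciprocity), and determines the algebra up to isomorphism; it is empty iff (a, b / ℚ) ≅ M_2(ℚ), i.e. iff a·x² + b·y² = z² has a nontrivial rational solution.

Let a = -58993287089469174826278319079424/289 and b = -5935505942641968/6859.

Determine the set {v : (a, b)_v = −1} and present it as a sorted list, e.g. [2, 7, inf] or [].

[11, 19, 53, inf]

(a, b) ≡ (-963699, -50784017) mod (ℚ^×)²; places V = {2, 3, 7, 11, 17, 19, 29, 37, 47, 53, ∞}.
(a,b)_3: α=7, u≡1; β=4, v≡1 (mod 3); (1|3)=+1, (1|3)=+1; sign (−1)^0·+1^4·+1^7 = +1.
(a,b)_∞: sgn(-963699)=−, sgn(-50784017)=−, so -1.
(a,b)_29: α=3, u≡12; β=1, v≡19 (mod 29); (12|29)=-1, (19|29)=-1; sign (−1)^0·-1^1·-1^3 = +1.
(a,b)_11: α=5, u≡8; β=2, v≡7 (mod 11); (8|11)=-1, (7|11)=-1; sign (−1)^0·-1^2·-1^5 = -1.
(a,b)_2: α=14, β=4; u≡5, v≡7 (mod 8); ε(u)ε(v)=0·1, αω(v)=14·0, βω(u)=4·1; sum ≡ 0  ⇒  +1.
(a,b)_19: α=1, u≡6; β=-3, v≡16 (mod 19); (6|19)=+1, (16|19)=+1; sign (−1)^1·+1^-3·+1^1 = -1.
(a,b)_37: α=2, u≡7; β=1, v≡12 (mod 37); (7|37)=+1, (12|37)=+1; sign (−1)^0·+1^1·+1^2 = +1.
(a,b)_53: α=3, u≡1; β=1, v≡34 (mod 53); (1|53)=+1, (34|53)=-1; sign (−1)^0·+1^1·-1^3 = -1.
(a,b)_17: α=-2, u≡5; β=2, v≡2 (mod 17); (5|17)=-1, (2|17)=+1; sign (−1)^0·-1^2·+1^-2 = +1.
(a,b)_47: α=2, u≡25; β=1, v≡29 (mod 47); (25|47)=+1, (29|47)=-1; sign (−1)^0·+1^1·-1^2 = +1.
(a,b)_7: α=2, u≡6; β=2, v≡6 (mod 7); (6|7)=-1, (6|7)=-1; sign (−1)^0·-1^2·-1^2 = +1.
(-963699, -50784017 / ℚ) ramifies at {11, 19, 53, ∞}: a division algebra.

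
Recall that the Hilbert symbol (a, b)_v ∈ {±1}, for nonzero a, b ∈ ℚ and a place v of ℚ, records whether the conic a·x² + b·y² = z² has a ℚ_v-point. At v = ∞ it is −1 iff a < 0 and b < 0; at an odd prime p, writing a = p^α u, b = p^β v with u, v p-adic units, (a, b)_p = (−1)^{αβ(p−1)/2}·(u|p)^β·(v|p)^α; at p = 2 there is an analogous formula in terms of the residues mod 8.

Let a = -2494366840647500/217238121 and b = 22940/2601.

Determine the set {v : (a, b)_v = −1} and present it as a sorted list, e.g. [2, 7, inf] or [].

Mod squares: a ≡ -432419, b ≡ 5735. Check v ∈ {∞, 2, 3, 5, 7, 13, 17, 29, 31, 37}.
v=37: a=37^1·(≡20), b=37^1·(≡16) mod 37; (20|37)=-1, (16|37)=+1; (−1)^{1·1·18}·(-1)^1·(+1)^1 = -1.
v=7: a=7^4·(≡6), b=7^0·(≡2) mod 7; (6|7)=-1, (2|7)=+1; (−1)^{4·0·3}·(-1)^0·(+1)^4 = +1.
v=31: a=31^3·(≡28), b=31^1·(≡22) mod 31; (28|31)=+1, (22|31)=-1; (−1)^{3·1·15}·(+1)^1·(-1)^3 = +1.
v=29: a=29^1·(≡7), b=29^0·(≡16) mod 29; (7|29)=+1, (16|29)=+1; (−1)^{1·0·14}·(+1)^0·(+1)^1 = +1.
v=2: v_2(a)=2, v_2(b)=2; units ≡ 5, 7 (mod 8); ε·ε+αω+βω = 0·1+2·0+2·1 ≡ 0  ⇒  (a,b)_2 = +1.
v=13: a=13^1·(≡10), b=13^0·(≡8) mod 13; (10|13)=+1, (8|13)=-1; (−1)^{1·0·6}·(+1)^0·(-1)^1 = -1.
v=17: a=17^-6·(≡6), b=17^-2·(≡14) mod 17; (6|17)=-1, (14|17)=-1; (−1)^{-6·-2·8}·(-1)^-2·(-1)^-6 = +1.
v=3: a=3^-2·(≡1), b=3^-2·(≡2) mod 3; (1|3)=+1, (2|3)=-1; (−1)^{-2·-2·1}·(+1)^-2·(-1)^-2 = +1.
v=∞: -432419 < 0 and 5735 > 0  ⇒  (a,b)_∞ = +1.
v=5: a=5^4·(≡4), b=5^1·(≡3) mod 5; (4|5)=+1, (3|5)=-1; (−1)^{4·1·2}·(+1)^1·(-1)^4 = +1.
(-432419, 5735 / ℚ) ramifies at {13, 37}: a division algebra.

[13, 37]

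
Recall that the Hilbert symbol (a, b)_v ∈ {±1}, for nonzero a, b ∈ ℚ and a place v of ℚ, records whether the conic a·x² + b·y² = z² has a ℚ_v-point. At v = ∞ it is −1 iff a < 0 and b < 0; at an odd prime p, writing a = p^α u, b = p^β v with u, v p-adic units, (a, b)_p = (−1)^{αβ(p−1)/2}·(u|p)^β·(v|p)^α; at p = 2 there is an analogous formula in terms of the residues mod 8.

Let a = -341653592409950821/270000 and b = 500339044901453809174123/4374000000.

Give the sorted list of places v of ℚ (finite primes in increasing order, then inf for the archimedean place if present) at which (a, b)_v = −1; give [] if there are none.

[3, 11]

Mod squares: a ≡ -138567, b ≡ 1122. Check v ∈ {∞, 2, 3, 5, 7, 11, 13, 17, 19}.
v=17: a=17^1·(≡1), b=17^1·(≡15) mod 17; (1|17)=+1, (15|17)=+1; (−1)^{1·1·8}·(+1)^1·(+1)^1 = +1.
v=∞: -138567 < 0 and 1122 > 0  ⇒  (a,b)_∞ = +1.
v=5: a=5^-4·(≡2), b=5^-6·(≡3) mod 5; (2|5)=-1, (3|5)=-1; (−1)^{-4·-6·2}·(-1)^-6·(-1)^-4 = +1.
v=19: a=19^3·(≡18), b=19^4·(≡9) mod 19; (18|19)=-1, (9|19)=+1; (−1)^{3·4·9}·(-1)^4·(+1)^3 = +1.
v=3: a=3^-3·(≡2), b=3^-7·(≡2) mod 3; (2|3)=-1, (2|3)=-1; (−1)^{-3·-7·1}·(-1)^-7·(-1)^-3 = -1.
v=7: a=7^2·(≡5), b=7^4·(≡4) mod 7; (5|7)=-1, (4|7)=+1; (−1)^{2·4·3}·(-1)^4·(+1)^2 = +1.
v=2: v_2(a)=-4, v_2(b)=-7; units ≡ 1, 1 (mod 8); ε·ε+αω+βω = 0·0+-4·0+-7·0 ≡ 0  ⇒  (a,b)_2 = +1.
v=11: a=11^5·(≡3), b=11^7·(≡3) mod 11; (3|11)=+1, (3|11)=+1; (−1)^{5·7·5}·(+1)^7·(+1)^5 = -1.
v=13: a=13^5·(≡3), b=13^6·(≡4) mod 13; (3|13)=+1, (4|13)=+1; (−1)^{5·6·6}·(+1)^6·(+1)^5 = +1.
Ram(-138567, 1122) = {3, 11}; no ℚ_3-point on the conic.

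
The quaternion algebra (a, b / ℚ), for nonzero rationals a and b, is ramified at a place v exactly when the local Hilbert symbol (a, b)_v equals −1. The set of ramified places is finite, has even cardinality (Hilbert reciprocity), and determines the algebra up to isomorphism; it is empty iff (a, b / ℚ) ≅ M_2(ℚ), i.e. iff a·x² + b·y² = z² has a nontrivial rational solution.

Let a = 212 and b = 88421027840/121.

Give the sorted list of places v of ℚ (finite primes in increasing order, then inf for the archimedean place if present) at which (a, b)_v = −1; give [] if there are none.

[5, 53]

(a, b) ≡ (53, 7685) mod (ℚ^×)²; places V = {2, 5, 11, 29, 53, ∞}.
(a,b)_2: α=2, β=12; u≡5, v≡5 (mod 8); ε(u)ε(v)=0·0, αω(v)=2·1, βω(u)=12·1; sum ≡ 0  ⇒  +1.
(a,b)_29: α=0, u≡9; β=1, v≡24 (mod 29); (9|29)=+1, (24|29)=+1; sign (−1)^0·+1^1·+1^0 = +1.
(a,b)_5: α=0, u≡2; β=1, v≡3 (mod 5); (2|5)=-1, (3|5)=-1; sign (−1)^0·-1^1·-1^0 = -1.
(a,b)_∞: sgn(53)=+, sgn(7685)=+, so +1.
(a,b)_11: α=0, u≡3; β=-2, v≡2 (mod 11); (3|11)=+1, (2|11)=-1; sign (−1)^0·+1^-2·-1^0 = +1.
(a,b)_53: α=1, u≡4; β=3, v≡39 (mod 53); (4|53)=+1, (39|53)=-1; sign (−1)^0·+1^3·-1^1 = -1.
(53, 7685 / ℚ) ramifies at {5, 53}: a division algebra.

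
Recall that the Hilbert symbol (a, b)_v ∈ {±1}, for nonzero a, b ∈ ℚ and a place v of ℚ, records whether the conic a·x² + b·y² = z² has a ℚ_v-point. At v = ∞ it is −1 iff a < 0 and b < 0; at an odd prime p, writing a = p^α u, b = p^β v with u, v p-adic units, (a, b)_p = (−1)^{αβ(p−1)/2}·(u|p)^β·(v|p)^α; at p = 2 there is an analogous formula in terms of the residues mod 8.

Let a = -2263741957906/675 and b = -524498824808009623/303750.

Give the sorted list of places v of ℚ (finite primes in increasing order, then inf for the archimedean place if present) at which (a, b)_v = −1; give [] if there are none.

(a, b) ≡ (-26598, -14655498) mod (ℚ^×)²; places V = {2, 3, 5, 11, 13, 19, 29, 31, ∞}.
(a,b)_5: α=-2, u≡2; β=-4, v≡2 (mod 5); (2|5)=-1, (2|5)=-1; sign (−1)^0·-1^-4·-1^-2 = +1.
(a,b)_∞: sgn(-26598)=−, sgn(-14655498)=−, so -1.
(a,b)_11: α=1, u≡10; β=1, v≡8 (mod 11); (10|11)=-1, (8|11)=-1; sign (−1)^1·-1^1·-1^1 = -1.
(a,b)_29: α=4, u≡13; β=7, v≡15 (mod 29); (13|29)=+1, (15|29)=-1; sign (−1)^0·+1^7·-1^4 = +1.
(a,b)_19: α=2, u≡8; β=3, v≡11 (mod 19); (8|19)=-1, (11|19)=+1; sign (−1)^0·-1^3·+1^2 = -1.
(a,b)_13: α=1, u≡11; β=1, v≡9 (mod 13); (11|13)=-1, (9|13)=+1; sign (−1)^0·-1^1·+1^1 = -1.
(a,b)_3: α=-3, u≡2; β=-5, v≡1 (mod 3); (2|3)=-1, (1|3)=+1; sign (−1)^1·-1^-5·+1^-3 = +1.
(a,b)_2: α=1, β=-1; u≡5, v≡3 (mod 8); ε(u)ε(v)=0·1, αω(v)=1·1, βω(u)=-1·1; sum ≡ 0  ⇒  +1.
(a,b)_31: α=1, u≡10; β=1, v≡30 (mod 31); (10|31)=+1, (30|31)=-1; sign (−1)^1·+1^1·-1^1 = +1.
Ram(-26598, -14655498) = {11, 13, 19, ∞}; no ℚ_11-point on the conic.

[11, 13, 19, inf]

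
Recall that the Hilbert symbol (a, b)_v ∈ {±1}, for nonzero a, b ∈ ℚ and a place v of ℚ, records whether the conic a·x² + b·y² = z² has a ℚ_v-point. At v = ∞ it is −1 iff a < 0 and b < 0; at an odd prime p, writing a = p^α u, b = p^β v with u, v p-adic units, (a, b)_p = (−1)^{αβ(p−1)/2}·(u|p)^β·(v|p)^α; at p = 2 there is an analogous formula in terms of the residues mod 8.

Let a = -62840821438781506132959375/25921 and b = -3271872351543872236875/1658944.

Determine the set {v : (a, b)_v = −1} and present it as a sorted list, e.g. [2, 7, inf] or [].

(a, b) ≡ (-1468415, -11) mod (ℚ^×)²; places V = {2, 3, 5, 7, 11, 13, 19, 23, 29, 41, ∞}.
(a,b)_∞: sgn(-1468415)=−, sgn(-11)=−, so -1.
(a,b)_41: α=3, u≡29; β=2, v≡17 (mod 41); (29|41)=-1, (17|41)=-1; sign (−1)^0·-1^2·-1^3 = -1.
(a,b)_5: α=5, u≡3; β=4, v≡4 (mod 5); (3|5)=-1, (4|5)=+1; sign (−1)^0·-1^4·+1^5 = +1.
(a,b)_29: α=3, u≡1; β=4, v≡11 (mod 29); (1|29)=+1, (11|29)=-1; sign (−1)^0·+1^4·-1^3 = -1.
(a,b)_13: α=3, u≡2; β=2, v≡2 (mod 13); (2|13)=-1, (2|13)=-1; sign (−1)^0·-1^2·-1^3 = -1.
(a,b)_11: α=2, u≡7; β=1, v≡7 (mod 11); (7|11)=-1, (7|11)=-1; sign (−1)^0·-1^1·-1^2 = -1.
(a,b)_3: α=8, u≡1; β=8, v≡1 (mod 3); (1|3)=+1, (1|3)=+1; sign (−1)^0·+1^8·+1^8 = +1.
(a,b)_2: α=0, β=-6; u≡1, v≡5 (mod 8); ε(u)ε(v)=0·0, αω(v)=0·1, βω(u)=-6·0; sum ≡ 0  ⇒  +1.
(a,b)_19: α=3, u≡1; β=2, v≡2 (mod 19); (1|19)=+1, (2|19)=-1; sign (−1)^0·+1^2·-1^3 = -1.
(a,b)_7: α=-2, u≡3; β=-2, v≡5 (mod 7); (3|7)=-1, (5|7)=-1; sign (−1)^0·-1^-2·-1^-2 = +1.
(a,b)_23: α=-2, u≡19; β=-2, v≡13 (mod 23); (19|23)=-1, (13|23)=+1; sign (−1)^0·-1^-2·+1^-2 = +1.
Ram(-1468415, -11) = {11, 13, 19, 29, 41, ∞}; no ℚ_11-point on the conic.

[11, 13, 19, 29, 41, inf]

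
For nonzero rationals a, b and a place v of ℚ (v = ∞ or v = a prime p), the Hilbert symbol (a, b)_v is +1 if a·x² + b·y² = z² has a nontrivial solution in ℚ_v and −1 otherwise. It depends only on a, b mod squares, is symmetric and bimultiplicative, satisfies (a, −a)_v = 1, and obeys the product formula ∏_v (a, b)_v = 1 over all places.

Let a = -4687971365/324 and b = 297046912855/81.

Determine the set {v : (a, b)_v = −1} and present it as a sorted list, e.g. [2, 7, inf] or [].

[2, 5, 11, 19, 29, 41]

(a, b) ≡ (-790685, 3606295) mod (ℚ^×)²; places V = {2, 3, 5, 7, 11, 17, 19, 29, 41, ∞}.
(a,b)_11: α=2, u≡6; β=1, v≡3 (mod 11); (6|11)=-1, (3|11)=+1; sign (−1)^0·-1^1·+1^2 = -1.
(a,b)_29: α=1, u≡16; β=1, v≡10 (mod 29); (16|29)=+1, (10|29)=-1; sign (−1)^0·+1^1·-1^1 = -1.
(a,b)_7: α=3, u≡4; β=3, v≡5 (mod 7); (4|7)=+1, (5|7)=-1; sign (−1)^1·+1^3·-1^3 = +1.
(a,b)_2: α=-2, β=0; u≡3, v≡7 (mod 8); ε(u)ε(v)=1·1, αω(v)=-2·0, βω(u)=0·1; sum ≡ 1  ⇒  -1.
(a,b)_19: α=1, u≡14; β=1, v≡15 (mod 19); (14|19)=-1, (15|19)=-1; sign (−1)^1·-1^1·-1^1 = -1.
(a,b)_5: α=1, u≡3; β=1, v≡1 (mod 5); (3|5)=-1, (1|5)=+1; sign (−1)^0·-1^1·+1^1 = -1.
(a,b)_∞: sgn(-790685)=−, sgn(3606295)=+, so +1.
(a,b)_3: α=-4, u≡1; β=-4, v≡1 (mod 3); (1|3)=+1, (1|3)=+1; sign (−1)^0·+1^-4·+1^-4 = +1.
(a,b)_41: α=1, u≡22; β=2, v≡28 (mod 41); (22|41)=-1, (28|41)=-1; sign (−1)^0·-1^2·-1^1 = -1.
(a,b)_17: α=0, u≡9; β=1, v≡8 (mod 17); (9|17)=+1, (8|17)=+1; sign (−1)^0·+1^1·+1^0 = +1.
Ram(-790685, 3606295) = {2, 5, 11, 19, 29, 41}; no ℚ_2-point on the conic.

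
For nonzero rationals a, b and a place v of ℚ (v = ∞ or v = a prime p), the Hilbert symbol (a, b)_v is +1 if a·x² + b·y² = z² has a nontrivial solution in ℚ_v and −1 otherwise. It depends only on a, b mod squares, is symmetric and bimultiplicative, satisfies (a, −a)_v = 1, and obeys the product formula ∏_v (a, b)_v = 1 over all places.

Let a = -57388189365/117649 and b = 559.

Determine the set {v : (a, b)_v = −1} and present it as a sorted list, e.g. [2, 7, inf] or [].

[2, 13]

Mod squares: a ≡ -4192285, b ≡ 559. Check v ∈ {∞, 2, 3, 5, 7, 13, 17, 31, 37, 43}.
v=∞: -4192285 < 0 and 559 > 0  ⇒  (a,b)_∞ = +1.
v=17: a=17^1·(≡10), b=17^0·(≡15) mod 17; (10|17)=-1, (15|17)=+1; (−1)^{1·0·8}·(-1)^0·(+1)^1 = +1.
v=43: a=43^1·(≡5), b=43^1·(≡13) mod 43; (5|43)=-1, (13|43)=+1; (−1)^{1·1·21}·(-1)^1·(+1)^1 = +1.
v=37: a=37^1·(≡36), b=37^0·(≡4) mod 37; (36|37)=+1, (4|37)=+1; (−1)^{1·0·18}·(+1)^0·(+1)^1 = +1.
v=31: a=31^1·(≡19), b=31^0·(≡1) mod 31; (19|31)=+1, (1|31)=+1; (−1)^{1·0·15}·(+1)^0·(+1)^1 = +1.
v=5: a=5^1·(≡3), b=5^0·(≡4) mod 5; (3|5)=-1, (4|5)=+1; (−1)^{1·0·2}·(-1)^0·(+1)^1 = +1.
v=2: v_2(a)=0, v_2(b)=0; units ≡ 3, 7 (mod 8); ε·ε+αω+βω = 1·1+0·0+0·1 ≡ 1  ⇒  (a,b)_2 = -1.
v=7: a=7^-6·(≡4), b=7^0·(≡6) mod 7; (4|7)=+1, (6|7)=-1; (−1)^{-6·0·3}·(+1)^0·(-1)^-6 = +1.
v=3: a=3^4·(≡2), b=3^0·(≡1) mod 3; (2|3)=-1, (1|3)=+1; (−1)^{4·0·1}·(-1)^0·(+1)^4 = +1.
v=13: a=13^2·(≡5), b=13^1·(≡4) mod 13; (5|13)=-1, (4|13)=+1; (−1)^{2·1·6}·(-1)^1·(+1)^2 = -1.
Ram(-4192285, 559) = {2, 13}; no ℚ_2-point on the conic.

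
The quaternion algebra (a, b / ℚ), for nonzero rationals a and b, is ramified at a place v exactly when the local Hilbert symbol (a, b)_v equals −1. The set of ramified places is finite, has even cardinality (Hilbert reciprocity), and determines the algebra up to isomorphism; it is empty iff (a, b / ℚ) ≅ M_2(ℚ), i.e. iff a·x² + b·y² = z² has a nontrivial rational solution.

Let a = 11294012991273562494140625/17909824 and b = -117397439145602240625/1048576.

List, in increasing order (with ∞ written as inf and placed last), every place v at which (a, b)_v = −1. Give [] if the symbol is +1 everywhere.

(a, b) ≡ (36465, -65) mod (ℚ^×)²; places V = {2, 3, 5, 7, 11, 13, 17, 23, ∞}.
(a,b)_13: α=5, u≡3; β=5, v≡8 (mod 13); (3|13)=+1, (8|13)=-1; sign (−1)^0·+1^5·-1^5 = -1.
(a,b)_7: α=0, u≡1; β=2, v≡5 (mod 7); (1|7)=+1, (5|7)=-1; sign (−1)^0·+1^2·-1^0 = +1.
(a,b)_5: α=9, u≡3; β=5, v≡3 (mod 5); (3|5)=-1, (3|5)=-1; sign (−1)^0·-1^5·-1^9 = +1.
(a,b)_2: α=-6, β=-20; u≡1, v≡7 (mod 8); ε(u)ε(v)=0·1, αω(v)=-6·0, βω(u)=-20·0; sum ≡ 0  ⇒  +1.
(a,b)_3: α=9, u≡2; β=10, v≡1 (mod 3); (2|3)=-1, (1|3)=+1; sign (−1)^0·-1^10·+1^9 = +1.
(a,b)_23: α=-4, u≡21; β=0, v≡18 (mod 23); (21|23)=-1, (18|23)=+1; sign (−1)^0·-1^0·+1^-4 = +1.
(a,b)_17: α=3, u≡12; β=2, v≡7 (mod 17); (12|17)=-1, (7|17)=-1; sign (−1)^0·-1^2·-1^3 = -1.
(a,b)_∞: sgn(36465)=+, sgn(-65)=−, so +1.
(a,b)_11: α=5, u≡5; β=2, v≡4 (mod 11); (5|11)=+1, (4|11)=+1; sign (−1)^0·+1^2·+1^5 = +1.
(36465, -65 / ℚ) ramifies at {13, 17}: a division algebra.

[13, 17]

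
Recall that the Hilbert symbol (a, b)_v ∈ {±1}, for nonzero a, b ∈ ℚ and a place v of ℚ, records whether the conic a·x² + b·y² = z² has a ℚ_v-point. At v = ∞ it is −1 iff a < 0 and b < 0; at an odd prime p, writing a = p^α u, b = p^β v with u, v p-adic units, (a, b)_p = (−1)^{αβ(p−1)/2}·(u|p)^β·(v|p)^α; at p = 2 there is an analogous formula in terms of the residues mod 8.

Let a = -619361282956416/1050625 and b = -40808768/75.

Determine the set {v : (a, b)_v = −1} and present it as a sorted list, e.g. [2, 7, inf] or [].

Mod squares: a ≡ -546, b ≡ -231. Check v ∈ {∞, 2, 3, 5, 7, 11, 13, 19, 41}.
v=19: a=19^2·(≡9), b=19^0·(≡17) mod 19; (9|19)=+1, (17|19)=+1; (−1)^{2·0·9}·(+1)^0·(+1)^2 = +1.
v=41: a=41^-2·(≡6), b=41^0·(≡34) mod 41; (6|41)=-1, (34|41)=-1; (−1)^{-2·0·20}·(-1)^0·(-1)^-2 = +1.
v=7: a=7^5·(≡3), b=7^3·(≡2) mod 7; (3|7)=-1, (2|7)=+1; (−1)^{5·3·3}·(-1)^3·(+1)^5 = +1.
v=11: a=11^2·(≡4), b=11^1·(≡3) mod 11; (4|11)=+1, (3|11)=+1; (−1)^{2·1·5}·(+1)^1·(+1)^2 = +1.
v=2: v_2(a)=7, v_2(b)=6; units ≡ 7, 1 (mod 8); ε·ε+αω+βω = 1·0+7·0+6·0 ≡ 0  ⇒  (a,b)_2 = +1.
v=∞: -546 < 0 and -231 < 0  ⇒  (a,b)_∞ = -1.
v=3: a=3^1·(≡1), b=3^-1·(≡1) mod 3; (1|3)=+1, (1|3)=+1; (−1)^{1·-1·1}·(+1)^-1·(+1)^1 = -1.
v=13: a=13^3·(≡10), b=13^2·(≡12) mod 13; (10|13)=+1, (12|13)=+1; (−1)^{3·2·6}·(+1)^2·(+1)^3 = +1.
v=5: a=5^-4·(≡4), b=5^-2·(≡4) mod 5; (4|5)=+1, (4|5)=+1; (−1)^{-4·-2·2}·(+1)^-2·(+1)^-4 = +1.
|Ram(-546, -231)| = 2, even; anisotropic at {3, ∞}.

[3, inf]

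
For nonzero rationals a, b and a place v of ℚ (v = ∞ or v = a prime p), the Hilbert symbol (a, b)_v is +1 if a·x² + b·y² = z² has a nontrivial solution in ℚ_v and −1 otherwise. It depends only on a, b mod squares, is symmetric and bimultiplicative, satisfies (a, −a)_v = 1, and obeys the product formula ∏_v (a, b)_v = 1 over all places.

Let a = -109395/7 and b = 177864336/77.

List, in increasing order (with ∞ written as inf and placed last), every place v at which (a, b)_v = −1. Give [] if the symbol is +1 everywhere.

[5, 13, 17, 23]

(a, b) ≡ (-85085, 1174173) mod (ℚ^×)²; places V = {2, 3, 5, 7, 11, 13, 17, 23, ∞}.
(a,b)_5: α=1, u≡3; β=0, v≡3 (mod 5); (3|5)=-1, (3|5)=-1; sign (−1)^0·-1^0·-1^1 = -1.
(a,b)_13: α=1, u≡5; β=1, v≡4 (mod 13); (5|13)=-1, (4|13)=+1; sign (−1)^0·-1^1·+1^1 = -1.
(a,b)_23: α=0, u≡22; β=1, v≡10 (mod 23); (22|23)=-1, (10|23)=-1; sign (−1)^0·-1^1·-1^0 = -1.
(a,b)_7: α=-1, u≡1; β=-1, v≡5 (mod 7); (1|7)=+1, (5|7)=-1; sign (−1)^1·+1^-1·-1^-1 = +1.
(a,b)_∞: sgn(-85085)=−, sgn(1174173)=+, so +1.
(a,b)_2: α=0, β=4; u≡3, v≡5 (mod 8); ε(u)ε(v)=1·0, αω(v)=0·1, βω(u)=4·1; sum ≡ 0  ⇒  +1.
(a,b)_3: α=2, u≡1; β=7, v≡2 (mod 3); (1|3)=+1, (2|3)=-1; sign (−1)^0·+1^7·-1^2 = +1.
(a,b)_17: α=1, u≡6; β=1, v≡1 (mod 17); (6|17)=-1, (1|17)=+1; sign (−1)^0·-1^1·+1^1 = -1.
(a,b)_11: α=1, u≡3; β=-1, v≡8 (mod 11); (3|11)=+1, (8|11)=-1; sign (−1)^1·+1^-1·-1^1 = +1.
Ram(-85085, 1174173) = {5, 13, 17, 23}; no ℚ_5-point on the conic.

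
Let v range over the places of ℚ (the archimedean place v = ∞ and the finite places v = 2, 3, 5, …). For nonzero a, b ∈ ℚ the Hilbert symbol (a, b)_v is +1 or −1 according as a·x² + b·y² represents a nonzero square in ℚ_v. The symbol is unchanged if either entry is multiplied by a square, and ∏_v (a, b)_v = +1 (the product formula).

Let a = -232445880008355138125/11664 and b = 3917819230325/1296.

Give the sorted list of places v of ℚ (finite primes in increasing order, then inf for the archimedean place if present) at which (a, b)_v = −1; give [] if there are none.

(a, b) ≡ (-221, 37037) mod (ℚ^×)²; places V = {2, 3, 5, 7, 11, 13, 17, 37, ∞}.
(a,b)_2: α=-4, β=-4; u≡3, v≡5 (mod 8); ε(u)ε(v)=1·0, αω(v)=-4·1, βω(u)=-4·1; sum ≡ 0  ⇒  +1.
(a,b)_37: α=2, u≡4; β=1, v≡2 (mod 37); (4|37)=+1, (2|37)=-1; sign (−1)^0·+1^1·-1^2 = +1.
(a,b)_17: α=3, u≡8; β=2, v≡3 (mod 17); (8|17)=+1, (3|17)=-1; sign (−1)^0·+1^2·-1^3 = -1.
(a,b)_3: α=-6, u≡1; β=-4, v≡2 (mod 3); (1|3)=+1, (2|3)=-1; sign (−1)^0·+1^-4·-1^-6 = +1.
(a,b)_13: α=1, u≡1; β=1, v≡11 (mod 13); (1|13)=+1, (11|13)=-1; sign (−1)^0·+1^1·-1^1 = -1.
(a,b)_11: α=6, u≡6; β=5, v≡1 (mod 11); (6|11)=-1, (1|11)=+1; sign (−1)^0·-1^5·+1^6 = -1.
(a,b)_7: α=4, u≡3; β=1, v≡3 (mod 7); (3|7)=-1, (3|7)=-1; sign (−1)^0·-1^1·-1^4 = -1.
(a,b)_∞: sgn(-221)=−, sgn(37037)=+, so +1.
(a,b)_5: α=4, u≡1; β=2, v≡3 (mod 5); (1|5)=+1, (3|5)=-1; sign (−1)^0·+1^2·-1^4 = +1.
|Ram(-221, 37037)| = 4, even; anisotropic at {7, 11, 13, 17}.

[7, 11, 13, 17]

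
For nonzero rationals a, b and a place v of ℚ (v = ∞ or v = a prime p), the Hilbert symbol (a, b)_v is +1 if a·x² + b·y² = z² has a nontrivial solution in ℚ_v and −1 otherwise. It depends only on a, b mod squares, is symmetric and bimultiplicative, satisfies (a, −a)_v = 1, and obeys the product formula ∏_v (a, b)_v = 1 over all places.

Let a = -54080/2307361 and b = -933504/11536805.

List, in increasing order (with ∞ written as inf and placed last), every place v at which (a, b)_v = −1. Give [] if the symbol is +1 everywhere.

[11, 13, 17, inf]

(a, b) ≡ (-5, -72930) mod (ℚ^×)²; places V = {2, 3, 5, 7, 11, 13, 17, 31, ∞}.
(a,b)_17: α=0, u≡7; β=1, v≡10 (mod 17); (7|17)=-1, (10|17)=-1; sign (−1)^0·-1^1·-1^0 = -1.
(a,b)_7: α=-4, u≡1; β=-4, v≡3 (mod 7); (1|7)=+1, (3|7)=-1; sign (−1)^0·+1^-4·-1^-4 = +1.
(a,b)_11: α=0, u≡7; β=1, v≡9 (mod 11); (7|11)=-1, (9|11)=+1; sign (−1)^0·-1^1·+1^0 = -1.
(a,b)_13: α=2, u≡11; β=1, v≡8 (mod 13); (11|13)=-1, (8|13)=-1; sign (−1)^0·-1^1·-1^2 = -1.
(a,b)_3: α=0, u≡1; β=1, v≡2 (mod 3); (1|3)=+1, (2|3)=-1; sign (−1)^0·+1^1·-1^0 = +1.
(a,b)_2: α=6, β=7; u≡3, v≡7 (mod 8); ε(u)ε(v)=1·1, αω(v)=6·0, βω(u)=7·1; sum ≡ 0  ⇒  +1.
(a,b)_31: α=-2, u≡21; β=-2, v≡27 (mod 31); (21|31)=-1, (27|31)=-1; sign (−1)^0·-1^-2·-1^-2 = +1.
(a,b)_5: α=1, u≡4; β=-1, v≡1 (mod 5); (4|5)=+1, (1|5)=+1; sign (−1)^0·+1^-1·+1^1 = +1.
(a,b)_∞: sgn(-5)=−, sgn(-72930)=−, so -1.
(-5, -72930 / ℚ) ramifies at {11, 13, 17, ∞}: a division algebra.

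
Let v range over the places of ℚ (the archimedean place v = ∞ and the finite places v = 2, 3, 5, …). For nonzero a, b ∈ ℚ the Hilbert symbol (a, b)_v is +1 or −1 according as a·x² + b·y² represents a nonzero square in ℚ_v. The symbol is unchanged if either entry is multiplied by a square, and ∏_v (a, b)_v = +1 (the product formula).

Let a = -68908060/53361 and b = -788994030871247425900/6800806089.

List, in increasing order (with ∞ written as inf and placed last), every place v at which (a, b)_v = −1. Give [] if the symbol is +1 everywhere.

[13, 37, 43, inf]

(a, b) ≡ (-101935, -664651) mod (ℚ^×)²; places V = {2, 3, 5, 7, 11, 13, 17, 19, 29, 37, 41, 43, ∞}.
(a,b)_13: α=2, u≡2; β=5, v≡7 (mod 13); (2|13)=-1, (7|13)=-1; sign (−1)^0·-1^5·-1^2 = -1.
(a,b)_3: α=-2, u≡2; β=-4, v≡2 (mod 3); (2|3)=-1, (2|3)=-1; sign (−1)^0·-1^-4·-1^-2 = +1.
(a,b)_19: α=1, u≡2; β=2, v≡17 (mod 19); (2|19)=-1, (17|19)=+1; sign (−1)^0·-1^2·+1^1 = +1.
(a,b)_5: α=1, u≡3; β=2, v≡1 (mod 5); (3|5)=-1, (1|5)=+1; sign (−1)^0·-1^2·+1^1 = +1.
(a,b)_11: α=-2, u≡10; β=-2, v≡2 (mod 11); (10|11)=-1, (2|11)=-1; sign (−1)^0·-1^-2·-1^-2 = +1.
(a,b)_43: α=0, u≡22; β=1, v≡35 (mod 43); (22|43)=-1, (35|43)=+1; sign (−1)^0·-1^1·+1^0 = -1.
(a,b)_29: α=1, u≡4; β=3, v≡6 (mod 29); (4|29)=+1, (6|29)=+1; sign (−1)^0·+1^3·+1^1 = +1.
(a,b)_7: α=-2, u≡6; β=-4, v≡5 (mod 7); (6|7)=-1, (5|7)=-1; sign (−1)^0·-1^-4·-1^-2 = +1.
(a,b)_2: α=2, β=2; u≡1, v≡5 (mod 8); ε(u)ε(v)=0·0, αω(v)=2·1, βω(u)=2·0; sum ≡ 0  ⇒  +1.
(a,b)_17: α=0, u≡11; β=-2, v≡15 (mod 17); (11|17)=-1, (15|17)=+1; sign (−1)^0·-1^-2·+1^0 = +1.
(a,b)_37: α=1, u≡18; β=2, v≡15 (mod 37); (18|37)=-1, (15|37)=-1; sign (−1)^0·-1^2·-1^1 = -1.
(a,b)_∞: sgn(-101935)=−, sgn(-664651)=−, so -1.
(a,b)_41: α=0, u≡32; β=1, v≡37 (mod 41); (32|41)=+1, (37|41)=+1; sign (−1)^0·+1^1·+1^0 = +1.
(-101935, -664651 / ℚ) ramifies at {13, 37, 43, ∞}: a division algebra.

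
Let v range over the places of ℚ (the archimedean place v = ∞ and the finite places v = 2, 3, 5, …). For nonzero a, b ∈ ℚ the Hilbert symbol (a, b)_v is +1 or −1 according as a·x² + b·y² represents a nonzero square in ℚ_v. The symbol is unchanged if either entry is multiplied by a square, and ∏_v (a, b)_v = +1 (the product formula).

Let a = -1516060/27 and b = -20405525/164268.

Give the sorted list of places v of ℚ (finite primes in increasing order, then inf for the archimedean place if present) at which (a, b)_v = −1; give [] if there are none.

(a, b) ≡ (-23205, -6783) mod (ℚ^×)²; places V = {2, 3, 5, 7, 13, 17, 19, ∞}.
(a,b)_3: α=-3, u≡2; β=-5, v≡1 (mod 3); (2|3)=-1, (1|3)=+1; sign (−1)^1·-1^-5·+1^-3 = +1.
(a,b)_17: α=1, u≡7; β=1, v≡2 (mod 17); (7|17)=-1, (2|17)=+1; sign (−1)^0·-1^1·+1^1 = -1.
(a,b)_13: α=1, u≡3; β=-2, v≡12 (mod 13); (3|13)=+1, (12|13)=+1; sign (−1)^0·+1^-2·+1^1 = +1.
(a,b)_2: α=2, β=-2; u≡3, v≡1 (mod 8); ε(u)ε(v)=1·0, αω(v)=2·0, βω(u)=-2·1; sum ≡ 0  ⇒  +1.
(a,b)_∞: sgn(-23205)=−, sgn(-6783)=−, so -1.
(a,b)_5: α=1, u≡4; β=2, v≡3 (mod 5); (4|5)=+1, (3|5)=-1; sign (−1)^0·+1^2·-1^1 = -1.
(a,b)_7: α=3, u≡3; β=1, v≡2 (mod 7); (3|7)=-1, (2|7)=+1; sign (−1)^1·-1^1·+1^3 = +1.
(a,b)_19: α=0, u≡8; β=3, v≡5 (mod 19); (8|19)=-1, (5|19)=+1; sign (−1)^0·-1^3·+1^0 = -1.
(-23205, -6783 / ℚ) ramifies at {5, 17, 19, ∞}: a division algebra.

[5, 17, 19, inf]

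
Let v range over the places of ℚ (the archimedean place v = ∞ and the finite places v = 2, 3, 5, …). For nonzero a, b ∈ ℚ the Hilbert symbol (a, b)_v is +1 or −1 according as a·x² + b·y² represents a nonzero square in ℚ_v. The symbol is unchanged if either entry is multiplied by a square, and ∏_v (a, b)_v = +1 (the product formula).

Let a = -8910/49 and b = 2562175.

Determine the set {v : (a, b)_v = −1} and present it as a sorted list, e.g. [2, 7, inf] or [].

[5, 11]

(a, b) ≡ (-110, 7) mod (ℚ^×)²; places V = {2, 3, 5, 7, 11, ∞}.
(a,b)_∞: sgn(-110)=−, sgn(7)=+, so +1.
(a,b)_5: α=1, u≡2; β=2, v≡2 (mod 5); (2|5)=-1, (2|5)=-1; sign (−1)^0·-1^2·-1^1 = -1.
(a,b)_11: α=1, u≡3; β=4, v≡10 (mod 11); (3|11)=+1, (10|11)=-1; sign (−1)^0·+1^4·-1^1 = -1.
(a,b)_2: α=1, β=0; u≡1, v≡7 (mod 8); ε(u)ε(v)=0·1, αω(v)=1·0, βω(u)=0·0; sum ≡ 0  ⇒  +1.
(a,b)_7: α=-2, u≡1; β=1, v≡2 (mod 7); (1|7)=+1, (2|7)=+1; sign (−1)^0·+1^1·+1^-2 = +1.
(a,b)_3: α=4, u≡1; β=0, v≡1 (mod 3); (1|3)=+1, (1|3)=+1; sign (−1)^0·+1^0·+1^4 = +1.
(-110, 7 / ℚ) ramifies at {5, 11}: a division algebra.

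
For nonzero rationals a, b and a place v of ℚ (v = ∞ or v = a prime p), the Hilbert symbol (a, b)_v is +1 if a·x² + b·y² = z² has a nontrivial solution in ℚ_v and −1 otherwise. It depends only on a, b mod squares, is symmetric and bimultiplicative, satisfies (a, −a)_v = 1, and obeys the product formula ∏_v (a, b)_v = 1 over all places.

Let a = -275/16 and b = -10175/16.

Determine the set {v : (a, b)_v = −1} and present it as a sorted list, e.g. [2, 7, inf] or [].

Mod squares: a ≡ -11, b ≡ -407. Check v ∈ {∞, 2, 5, 11, 37}.
v=37: a=37^0·(≡36), b=37^1·(≡36) mod 37; (36|37)=+1, (36|37)=+1; (−1)^{0·1·18}·(+1)^1·(+1)^0 = +1.
v=∞: -11 < 0 and -407 < 0  ⇒  (a,b)_∞ = -1.
v=11: a=11^1·(≡6), b=11^1·(≡2) mod 11; (6|11)=-1, (2|11)=-1; (−1)^{1·1·5}·(-1)^1·(-1)^1 = -1.
v=2: v_2(a)=-4, v_2(b)=-4; units ≡ 5, 1 (mod 8); ε·ε+αω+βω = 0·0+-4·0+-4·1 ≡ 0  ⇒  (a,b)_2 = +1.
v=5: a=5^2·(≡4), b=5^2·(≡3) mod 5; (4|5)=+1, (3|5)=-1; (−1)^{2·2·2}·(+1)^2·(-1)^2 = +1.
(-11, -407 / ℚ) ramifies at {11, ∞}: a division algebra.

[11, inf]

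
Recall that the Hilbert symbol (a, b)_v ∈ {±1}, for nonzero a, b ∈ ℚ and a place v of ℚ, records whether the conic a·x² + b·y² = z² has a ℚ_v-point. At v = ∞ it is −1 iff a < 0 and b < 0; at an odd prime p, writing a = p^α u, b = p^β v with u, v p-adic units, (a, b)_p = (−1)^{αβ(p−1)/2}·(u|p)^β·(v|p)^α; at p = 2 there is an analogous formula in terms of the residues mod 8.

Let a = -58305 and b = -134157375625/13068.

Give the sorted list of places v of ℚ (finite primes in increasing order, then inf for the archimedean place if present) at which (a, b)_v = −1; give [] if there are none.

[3, 5, 23, inf]

(a, b) ≡ (-345, -3) mod (ℚ^×)²; places V = {2, 3, 5, 7, 11, 13, 23, ∞}.
(a,b)_3: α=1, u≡2; β=-3, v≡2 (mod 3); (2|3)=-1, (2|3)=-1; sign (−1)^1·-1^-3·-1^1 = -1.
(a,b)_23: α=1, u≡18; β=2, v≡20 (mod 23); (18|23)=+1, (20|23)=-1; sign (−1)^0·+1^2·-1^1 = -1.
(a,b)_11: α=0, u≡6; β=-2, v≡10 (mod 11); (6|11)=-1, (10|11)=-1; sign (−1)^0·-1^-2·-1^0 = +1.
(a,b)_2: α=0, β=-2; u≡7, v≡5 (mod 8); ε(u)ε(v)=1·0, αω(v)=0·1, βω(u)=-2·0; sum ≡ 0  ⇒  +1.
(a,b)_13: α=2, u≡6; β=2, v≡12 (mod 13); (6|13)=-1, (12|13)=+1; sign (−1)^0·-1^2·+1^2 = +1.
(a,b)_7: α=0, u≡5; β=4, v≡1 (mod 7); (5|7)=-1, (1|7)=+1; sign (−1)^0·-1^4·+1^0 = +1.
(a,b)_5: α=1, u≡4; β=4, v≡3 (mod 5); (4|5)=+1, (3|5)=-1; sign (−1)^0·+1^4·-1^1 = -1.
(a,b)_∞: sgn(-345)=−, sgn(-3)=−, so -1.
(-345, -3 / ℚ) ramifies at {3, 5, 23, ∞}: a division algebra.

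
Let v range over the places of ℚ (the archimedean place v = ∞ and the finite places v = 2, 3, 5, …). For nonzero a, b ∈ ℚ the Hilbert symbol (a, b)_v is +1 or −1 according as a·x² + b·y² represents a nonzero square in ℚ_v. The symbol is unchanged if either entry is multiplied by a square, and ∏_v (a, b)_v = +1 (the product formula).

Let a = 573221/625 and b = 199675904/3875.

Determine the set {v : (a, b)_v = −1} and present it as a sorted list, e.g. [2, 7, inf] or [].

[11, 31]

(a, b) ≡ (341, 4495) mod (ℚ^×)²; places V = {2, 5, 11, 29, 31, 41, ∞}.
(a,b)_∞: sgn(341)=+, sgn(4495)=+, so +1.
(a,b)_41: α=2, u≡30; β=2, v≡14 (mod 41); (30|41)=-1, (14|41)=-1; sign (−1)^0·-1^2·-1^2 = +1.
(a,b)_11: α=1, u≡9; β=0, v≡7 (mod 11); (9|11)=+1, (7|11)=-1; sign (−1)^0·+1^0·-1^1 = -1.
(a,b)_31: α=1, u≡3; β=-1, v≡6 (mod 31); (3|31)=-1, (6|31)=-1; sign (−1)^1·-1^-1·-1^1 = -1.
(a,b)_2: α=0, β=12; u≡5, v≡7 (mod 8); ε(u)ε(v)=0·1, αω(v)=0·0, βω(u)=12·1; sum ≡ 0  ⇒  +1.
(a,b)_5: α=-4, u≡1; β=-3, v≡4 (mod 5); (1|5)=+1, (4|5)=+1; sign (−1)^0·+1^-3·+1^-4 = +1.
(a,b)_29: α=0, u≡24; β=1, v≡27 (mod 29); (24|29)=+1, (27|29)=-1; sign (−1)^0·+1^1·-1^0 = +1.
|Ram(341, 4495)| = 2, even; anisotropic at {11, 31}.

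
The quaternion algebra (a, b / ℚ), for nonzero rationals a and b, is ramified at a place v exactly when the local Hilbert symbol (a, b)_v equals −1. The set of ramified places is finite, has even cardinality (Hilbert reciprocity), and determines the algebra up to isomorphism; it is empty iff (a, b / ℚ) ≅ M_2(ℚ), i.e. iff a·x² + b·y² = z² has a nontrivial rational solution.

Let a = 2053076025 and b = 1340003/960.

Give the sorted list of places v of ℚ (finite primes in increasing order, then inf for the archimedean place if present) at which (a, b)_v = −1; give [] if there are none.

Mod squares: a ≡ 82123041, b ≡ 410205. Check v ∈ {∞, 2, 3, 5, 7, 11, 13, 23, 29, 41}.
v=∞: 82123041 > 0 and 410205 > 0  ⇒  (a,b)_∞ = +1.
v=29: a=29^1·(≡26), b=29^1·(≡13) mod 29; (26|29)=-1, (13|29)=+1; (−1)^{1·1·14}·(-1)^1·(+1)^1 = -1.
v=11: a=11^1·(≡5), b=11^0·(≡9) mod 11; (5|11)=+1, (9|11)=+1; (−1)^{1·0·5}·(+1)^0·(+1)^1 = +1.
v=2: v_2(a)=0, v_2(b)=-6; units ≡ 1, 5 (mod 8); ε·ε+αω+βω = 0·0+0·1+-6·0 ≡ 0  ⇒  (a,b)_2 = +1.
v=23: a=23^1·(≡2), b=23^1·(≡15) mod 23; (2|23)=+1, (15|23)=-1; (−1)^{1·1·11}·(+1)^1·(-1)^1 = +1.
v=7: a=7^1·(≡5), b=7^2·(≡5) mod 7; (5|7)=-1, (5|7)=-1; (−1)^{1·2·3}·(-1)^2·(-1)^1 = -1.
v=41: a=41^1·(≡3), b=41^1·(≡10) mod 41; (3|41)=-1, (10|41)=+1; (−1)^{1·1·20}·(-1)^1·(+1)^1 = -1.
v=3: a=3^1·(≡1), b=3^-1·(≡1) mod 3; (1|3)=+1, (1|3)=+1; (−1)^{1·-1·1}·(+1)^-1·(+1)^1 = -1.
v=5: a=5^2·(≡1), b=5^-1·(≡4) mod 5; (1|5)=+1, (4|5)=+1; (−1)^{2·-1·2}·(+1)^-1·(+1)^2 = +1.
v=13: a=13^1·(≡11), b=13^0·(≡12) mod 13; (11|13)=-1, (12|13)=+1; (−1)^{1·0·6}·(-1)^0·(+1)^1 = +1.
(82123041, 410205 / ℚ) ramifies at {3, 7, 29, 41}: a division algebra.

[3, 7, 29, 41]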